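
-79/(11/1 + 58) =-79/69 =-1.14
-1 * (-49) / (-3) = -49 / 3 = -16.33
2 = 2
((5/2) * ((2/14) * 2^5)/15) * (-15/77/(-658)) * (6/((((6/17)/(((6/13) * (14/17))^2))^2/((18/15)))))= 1161216/4267384693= 0.00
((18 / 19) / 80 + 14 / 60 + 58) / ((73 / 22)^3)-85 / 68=152672651 / 443479380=0.34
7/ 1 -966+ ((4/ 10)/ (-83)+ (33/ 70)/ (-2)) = -2229275/ 2324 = -959.24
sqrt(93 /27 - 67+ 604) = 16 * sqrt(19) /3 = 23.25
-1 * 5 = -5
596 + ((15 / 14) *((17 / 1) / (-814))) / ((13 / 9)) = 88293913 / 148148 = 595.98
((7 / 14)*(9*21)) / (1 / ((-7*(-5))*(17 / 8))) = 112455 / 16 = 7028.44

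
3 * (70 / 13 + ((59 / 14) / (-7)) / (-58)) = 1195941 / 73892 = 16.18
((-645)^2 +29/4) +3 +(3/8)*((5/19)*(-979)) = 63222673/152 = 415938.64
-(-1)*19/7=19/7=2.71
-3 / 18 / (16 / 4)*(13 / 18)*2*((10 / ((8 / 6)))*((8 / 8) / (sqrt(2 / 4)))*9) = -65*sqrt(2) / 16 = -5.75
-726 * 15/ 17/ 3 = -3630/ 17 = -213.53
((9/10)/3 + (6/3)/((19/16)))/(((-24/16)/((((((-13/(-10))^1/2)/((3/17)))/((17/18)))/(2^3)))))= -4901/7600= -0.64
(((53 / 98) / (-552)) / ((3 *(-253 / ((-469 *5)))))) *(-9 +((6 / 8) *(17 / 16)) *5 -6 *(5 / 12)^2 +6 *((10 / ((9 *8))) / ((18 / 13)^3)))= 2039001955 / 117284226048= 0.02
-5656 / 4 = -1414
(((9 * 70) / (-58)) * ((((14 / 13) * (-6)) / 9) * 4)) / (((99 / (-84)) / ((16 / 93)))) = -1756160 / 385671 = -4.55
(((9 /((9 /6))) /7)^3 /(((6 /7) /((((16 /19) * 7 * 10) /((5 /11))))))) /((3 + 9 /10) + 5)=126720 /11837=10.71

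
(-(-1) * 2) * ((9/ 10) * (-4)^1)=-36/ 5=-7.20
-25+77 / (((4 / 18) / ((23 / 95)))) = 11189 / 190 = 58.89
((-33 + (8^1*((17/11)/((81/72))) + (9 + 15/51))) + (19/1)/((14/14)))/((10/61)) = 322568/8415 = 38.33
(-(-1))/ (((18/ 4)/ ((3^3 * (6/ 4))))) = 9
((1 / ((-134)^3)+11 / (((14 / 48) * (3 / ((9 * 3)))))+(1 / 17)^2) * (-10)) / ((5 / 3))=-4956605513283 / 2433774196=-2036.59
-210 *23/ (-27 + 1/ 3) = 1449/ 8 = 181.12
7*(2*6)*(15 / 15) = 84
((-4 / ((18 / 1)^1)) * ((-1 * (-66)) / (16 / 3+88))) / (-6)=0.03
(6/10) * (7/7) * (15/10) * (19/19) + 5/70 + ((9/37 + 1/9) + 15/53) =993781/617715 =1.61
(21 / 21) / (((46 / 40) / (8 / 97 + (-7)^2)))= 4140 / 97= 42.68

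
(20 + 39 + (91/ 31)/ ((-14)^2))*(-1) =-51225/ 868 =-59.01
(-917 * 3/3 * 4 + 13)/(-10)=365.50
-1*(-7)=7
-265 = -265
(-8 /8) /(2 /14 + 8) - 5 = -292 /57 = -5.12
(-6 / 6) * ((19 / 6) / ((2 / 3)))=-19 / 4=-4.75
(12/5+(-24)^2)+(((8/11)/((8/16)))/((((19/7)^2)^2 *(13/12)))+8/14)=377654073112/652256605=579.00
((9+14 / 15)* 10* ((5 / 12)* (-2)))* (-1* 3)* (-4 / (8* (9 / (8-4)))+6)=38740 / 27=1434.81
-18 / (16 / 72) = -81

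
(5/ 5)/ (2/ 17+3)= 17/ 53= 0.32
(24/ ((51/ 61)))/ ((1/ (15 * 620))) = 4538400/ 17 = 266964.71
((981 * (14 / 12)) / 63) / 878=109 / 5268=0.02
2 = 2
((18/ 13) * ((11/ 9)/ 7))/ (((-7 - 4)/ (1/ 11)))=-0.00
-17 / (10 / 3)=-51 / 10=-5.10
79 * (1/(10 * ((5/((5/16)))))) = 79/160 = 0.49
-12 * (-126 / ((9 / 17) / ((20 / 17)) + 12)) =10080 / 83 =121.45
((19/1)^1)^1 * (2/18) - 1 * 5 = -26/9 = -2.89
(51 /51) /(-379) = -1 /379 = -0.00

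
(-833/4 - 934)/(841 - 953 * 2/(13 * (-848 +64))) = -5820906/4286689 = -1.36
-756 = -756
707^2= 499849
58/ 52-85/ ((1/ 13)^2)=-373461/ 26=-14363.88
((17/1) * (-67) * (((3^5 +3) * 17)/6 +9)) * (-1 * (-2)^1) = -1608268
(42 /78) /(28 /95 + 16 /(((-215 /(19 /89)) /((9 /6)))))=2544955 /1280396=1.99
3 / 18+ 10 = 61 / 6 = 10.17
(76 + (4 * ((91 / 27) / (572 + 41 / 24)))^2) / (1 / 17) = 404910843980 / 313396209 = 1292.01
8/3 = 2.67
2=2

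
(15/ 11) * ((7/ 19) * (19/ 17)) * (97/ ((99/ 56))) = 190120/ 6171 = 30.81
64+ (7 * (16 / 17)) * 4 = 1536 / 17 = 90.35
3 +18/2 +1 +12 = 25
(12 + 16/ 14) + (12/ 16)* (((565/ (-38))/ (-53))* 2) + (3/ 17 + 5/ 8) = 13771335/ 958664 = 14.37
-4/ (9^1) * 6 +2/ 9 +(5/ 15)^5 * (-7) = -2.47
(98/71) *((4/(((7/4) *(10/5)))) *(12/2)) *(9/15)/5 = 2016/1775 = 1.14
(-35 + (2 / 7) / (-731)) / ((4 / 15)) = -131.25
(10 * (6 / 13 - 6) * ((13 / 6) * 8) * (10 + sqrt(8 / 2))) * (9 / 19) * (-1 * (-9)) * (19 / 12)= -77760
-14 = -14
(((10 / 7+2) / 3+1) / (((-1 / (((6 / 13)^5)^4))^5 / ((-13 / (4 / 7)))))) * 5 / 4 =3062431047656582372328235627303396033767861142841975960358149842357017850675200 / 190718085458920964116236375748835779710674959067303165370168392262012207679844273858329666379998629245551661077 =0.00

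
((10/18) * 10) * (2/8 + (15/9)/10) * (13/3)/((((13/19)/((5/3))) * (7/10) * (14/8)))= 237500/11907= 19.95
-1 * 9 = -9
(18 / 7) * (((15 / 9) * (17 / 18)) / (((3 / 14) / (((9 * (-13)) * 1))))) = -2210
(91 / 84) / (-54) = -13 / 648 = -0.02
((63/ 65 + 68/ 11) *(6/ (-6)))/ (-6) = 5113/ 4290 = 1.19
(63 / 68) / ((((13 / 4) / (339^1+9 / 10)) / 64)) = 6852384 / 1105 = 6201.25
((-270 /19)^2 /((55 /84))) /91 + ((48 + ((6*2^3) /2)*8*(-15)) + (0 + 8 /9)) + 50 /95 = -1313534870 /464607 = -2827.20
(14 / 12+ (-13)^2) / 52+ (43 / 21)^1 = 3873 / 728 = 5.32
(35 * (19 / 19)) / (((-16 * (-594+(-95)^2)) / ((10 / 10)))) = -35 / 134896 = -0.00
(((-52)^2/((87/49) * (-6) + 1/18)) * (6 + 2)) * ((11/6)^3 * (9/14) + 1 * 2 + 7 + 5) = -26360880/719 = -36663.25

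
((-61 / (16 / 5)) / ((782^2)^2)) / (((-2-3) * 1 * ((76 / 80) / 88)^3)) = 1299056000 / 160312664504299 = 0.00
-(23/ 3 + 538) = -1637/ 3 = -545.67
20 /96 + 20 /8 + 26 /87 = 2093 /696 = 3.01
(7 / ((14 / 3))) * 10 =15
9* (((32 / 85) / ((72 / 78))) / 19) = 312 / 1615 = 0.19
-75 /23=-3.26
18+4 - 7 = 15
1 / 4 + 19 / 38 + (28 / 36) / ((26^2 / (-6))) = 1507 / 2028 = 0.74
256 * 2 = 512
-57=-57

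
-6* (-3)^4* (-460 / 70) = 22356 / 7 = 3193.71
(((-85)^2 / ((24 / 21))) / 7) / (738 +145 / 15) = 21675 / 17944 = 1.21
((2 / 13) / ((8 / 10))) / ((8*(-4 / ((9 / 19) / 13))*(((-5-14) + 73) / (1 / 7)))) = -5 / 8631168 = -0.00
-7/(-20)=7/20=0.35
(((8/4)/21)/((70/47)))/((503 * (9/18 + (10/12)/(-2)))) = 188/123235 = 0.00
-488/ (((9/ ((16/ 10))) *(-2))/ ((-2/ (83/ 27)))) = -11712/ 415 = -28.22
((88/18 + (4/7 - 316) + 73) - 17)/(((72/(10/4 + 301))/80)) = -48669260/567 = -85836.44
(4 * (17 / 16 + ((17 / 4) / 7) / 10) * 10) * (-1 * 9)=-5661 / 14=-404.36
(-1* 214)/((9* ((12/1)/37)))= -3959/54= -73.31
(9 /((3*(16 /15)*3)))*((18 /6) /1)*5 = 225 /16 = 14.06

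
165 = 165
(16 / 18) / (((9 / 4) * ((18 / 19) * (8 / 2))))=0.10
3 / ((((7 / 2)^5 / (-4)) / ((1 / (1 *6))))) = -64 / 16807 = -0.00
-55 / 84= -0.65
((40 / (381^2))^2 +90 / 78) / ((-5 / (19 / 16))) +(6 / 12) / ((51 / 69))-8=-566091649561345 / 74509587496656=-7.60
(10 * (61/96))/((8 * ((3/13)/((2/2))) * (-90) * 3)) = -793/62208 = -0.01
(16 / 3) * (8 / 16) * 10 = 80 / 3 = 26.67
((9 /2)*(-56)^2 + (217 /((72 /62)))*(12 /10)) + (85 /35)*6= 3013669 /210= 14350.80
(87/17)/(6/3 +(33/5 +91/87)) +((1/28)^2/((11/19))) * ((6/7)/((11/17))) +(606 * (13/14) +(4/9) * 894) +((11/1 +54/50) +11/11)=432377377260077/444073799400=973.66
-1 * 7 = -7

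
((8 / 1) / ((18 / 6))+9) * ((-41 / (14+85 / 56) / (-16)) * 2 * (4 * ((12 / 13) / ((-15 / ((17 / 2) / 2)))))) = -4.03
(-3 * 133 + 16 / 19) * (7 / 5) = -10591 / 19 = -557.42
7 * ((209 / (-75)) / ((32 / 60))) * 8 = -1463 / 5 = -292.60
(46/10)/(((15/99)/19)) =14421/25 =576.84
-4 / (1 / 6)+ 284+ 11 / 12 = 3131 / 12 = 260.92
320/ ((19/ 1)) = 320/ 19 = 16.84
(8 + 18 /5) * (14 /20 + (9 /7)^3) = 281039 /8575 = 32.77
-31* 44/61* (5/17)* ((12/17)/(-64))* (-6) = -15345/35258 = -0.44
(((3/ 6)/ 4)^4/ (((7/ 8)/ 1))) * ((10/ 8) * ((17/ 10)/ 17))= 0.00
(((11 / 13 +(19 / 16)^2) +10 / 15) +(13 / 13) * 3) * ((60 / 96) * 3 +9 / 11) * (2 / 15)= 934333 / 439296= 2.13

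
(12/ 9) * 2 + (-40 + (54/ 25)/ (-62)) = -86881/ 2325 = -37.37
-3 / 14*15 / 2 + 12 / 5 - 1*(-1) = 251 / 140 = 1.79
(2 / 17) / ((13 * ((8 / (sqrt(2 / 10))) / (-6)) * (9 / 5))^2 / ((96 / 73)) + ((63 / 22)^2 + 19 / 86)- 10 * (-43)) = 208120 / 7322896047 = 0.00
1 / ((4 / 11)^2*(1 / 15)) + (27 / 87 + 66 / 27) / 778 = 184280887 / 1624464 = 113.44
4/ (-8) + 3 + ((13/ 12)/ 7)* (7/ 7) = 223/ 84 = 2.65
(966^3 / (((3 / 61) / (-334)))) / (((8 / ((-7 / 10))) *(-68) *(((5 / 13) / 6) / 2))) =-104454965684979 / 425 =-245776389847.01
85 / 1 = 85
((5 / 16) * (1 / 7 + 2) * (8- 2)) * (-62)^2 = 216225 / 14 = 15444.64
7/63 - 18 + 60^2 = 32239/9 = 3582.11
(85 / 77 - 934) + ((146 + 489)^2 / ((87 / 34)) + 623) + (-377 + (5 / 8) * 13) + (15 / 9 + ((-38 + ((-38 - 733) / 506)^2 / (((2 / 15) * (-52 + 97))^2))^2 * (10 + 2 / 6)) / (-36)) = 3598603471462347470251 / 22995446329304064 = 156492.00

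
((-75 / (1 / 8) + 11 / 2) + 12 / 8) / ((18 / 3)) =-593 / 6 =-98.83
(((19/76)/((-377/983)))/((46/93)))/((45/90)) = -91419/34684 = -2.64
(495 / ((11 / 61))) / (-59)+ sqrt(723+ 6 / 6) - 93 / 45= -43004 / 885+ 2 * sqrt(181)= -21.68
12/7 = 1.71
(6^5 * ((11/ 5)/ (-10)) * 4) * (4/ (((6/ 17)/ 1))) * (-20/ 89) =7755264/ 445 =17427.56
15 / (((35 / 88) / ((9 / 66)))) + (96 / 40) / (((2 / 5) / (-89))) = -3702 / 7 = -528.86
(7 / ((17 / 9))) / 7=9 / 17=0.53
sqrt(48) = 4 * sqrt(3) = 6.93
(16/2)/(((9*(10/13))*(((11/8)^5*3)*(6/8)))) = 6815744/65225655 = 0.10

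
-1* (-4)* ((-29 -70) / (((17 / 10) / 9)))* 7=-249480 / 17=-14675.29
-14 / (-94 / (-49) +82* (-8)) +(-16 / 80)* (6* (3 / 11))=-0.31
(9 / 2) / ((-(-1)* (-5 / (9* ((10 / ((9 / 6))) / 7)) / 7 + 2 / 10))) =270 / 7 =38.57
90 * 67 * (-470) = -2834100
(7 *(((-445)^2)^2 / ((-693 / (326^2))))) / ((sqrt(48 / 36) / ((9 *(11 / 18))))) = -1041874125705625 *sqrt(3) / 9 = -200508768979282.86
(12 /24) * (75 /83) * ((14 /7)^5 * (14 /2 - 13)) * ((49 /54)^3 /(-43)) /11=11764900 /85859433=0.14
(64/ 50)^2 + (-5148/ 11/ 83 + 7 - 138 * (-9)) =64584367/ 51875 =1245.00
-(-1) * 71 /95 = 0.75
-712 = -712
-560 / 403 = -1.39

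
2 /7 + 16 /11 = 134 /77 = 1.74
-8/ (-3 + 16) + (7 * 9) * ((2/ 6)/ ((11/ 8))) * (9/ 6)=3188/ 143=22.29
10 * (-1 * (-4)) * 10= 400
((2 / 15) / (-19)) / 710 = -1 / 101175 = -0.00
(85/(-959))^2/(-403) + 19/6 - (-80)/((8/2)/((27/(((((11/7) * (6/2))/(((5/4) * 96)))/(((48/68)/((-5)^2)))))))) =162710531053537/415848479046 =391.27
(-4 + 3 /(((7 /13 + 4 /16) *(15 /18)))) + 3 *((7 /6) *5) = 7407 /410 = 18.07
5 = 5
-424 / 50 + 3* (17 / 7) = -209 / 175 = -1.19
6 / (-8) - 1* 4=-19 / 4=-4.75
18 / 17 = 1.06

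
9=9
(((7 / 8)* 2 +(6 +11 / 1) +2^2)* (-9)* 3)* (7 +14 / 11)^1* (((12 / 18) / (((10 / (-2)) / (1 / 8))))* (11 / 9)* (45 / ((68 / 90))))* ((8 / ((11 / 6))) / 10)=2012283 / 748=2690.22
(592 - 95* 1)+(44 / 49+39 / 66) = 537371 / 1078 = 498.49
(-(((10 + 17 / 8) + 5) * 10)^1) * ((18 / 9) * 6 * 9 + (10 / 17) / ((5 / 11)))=-636365 / 34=-18716.62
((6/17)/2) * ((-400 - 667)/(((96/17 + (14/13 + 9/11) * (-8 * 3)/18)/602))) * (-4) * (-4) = -3306735432/5689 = -581250.74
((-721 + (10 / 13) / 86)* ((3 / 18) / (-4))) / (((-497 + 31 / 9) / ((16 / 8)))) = -604551 / 4966156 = -0.12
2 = 2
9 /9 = 1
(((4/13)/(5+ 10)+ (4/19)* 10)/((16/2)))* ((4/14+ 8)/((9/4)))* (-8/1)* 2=-3654464/233415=-15.66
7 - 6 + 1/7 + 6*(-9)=-370/7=-52.86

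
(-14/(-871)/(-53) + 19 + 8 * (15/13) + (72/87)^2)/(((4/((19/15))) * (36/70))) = 17.80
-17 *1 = -17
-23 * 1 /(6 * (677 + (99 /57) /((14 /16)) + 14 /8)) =-6118 /1086453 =-0.01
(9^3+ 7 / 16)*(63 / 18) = 81697 / 32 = 2553.03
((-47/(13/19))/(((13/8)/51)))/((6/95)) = -5768780/169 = -34134.79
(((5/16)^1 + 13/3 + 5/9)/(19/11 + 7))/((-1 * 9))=-8239/124416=-0.07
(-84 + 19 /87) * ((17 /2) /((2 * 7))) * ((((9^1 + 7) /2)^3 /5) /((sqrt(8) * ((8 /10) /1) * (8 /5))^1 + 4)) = -495652000 /68817 + 317217280 * sqrt(2) /68817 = -683.54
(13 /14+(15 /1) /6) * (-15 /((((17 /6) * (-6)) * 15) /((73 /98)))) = 876 /5831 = 0.15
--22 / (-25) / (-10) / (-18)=-11 / 2250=-0.00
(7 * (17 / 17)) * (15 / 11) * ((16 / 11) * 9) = 15120 / 121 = 124.96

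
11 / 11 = 1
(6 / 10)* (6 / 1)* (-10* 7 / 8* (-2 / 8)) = 63 / 8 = 7.88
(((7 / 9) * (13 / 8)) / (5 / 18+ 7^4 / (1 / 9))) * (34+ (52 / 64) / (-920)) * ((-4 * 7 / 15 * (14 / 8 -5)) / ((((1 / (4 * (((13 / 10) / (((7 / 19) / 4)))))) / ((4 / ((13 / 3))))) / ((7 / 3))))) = 78742977313 / 53677446000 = 1.47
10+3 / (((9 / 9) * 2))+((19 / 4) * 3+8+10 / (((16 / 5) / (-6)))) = 15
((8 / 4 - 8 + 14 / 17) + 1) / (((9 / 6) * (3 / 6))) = -284 / 51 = -5.57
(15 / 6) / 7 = 0.36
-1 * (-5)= 5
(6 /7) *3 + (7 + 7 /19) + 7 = 2253 /133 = 16.94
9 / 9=1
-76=-76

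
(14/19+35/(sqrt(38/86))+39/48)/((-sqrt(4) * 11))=-35 * sqrt(817)/418 - 471/6688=-2.46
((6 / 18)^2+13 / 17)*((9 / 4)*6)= 201 / 17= 11.82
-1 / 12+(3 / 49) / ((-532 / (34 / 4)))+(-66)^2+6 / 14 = 681367093 / 156408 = 4356.34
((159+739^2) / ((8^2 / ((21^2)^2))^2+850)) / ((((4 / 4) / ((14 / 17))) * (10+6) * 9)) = 2008793073362355 / 546540317836082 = 3.68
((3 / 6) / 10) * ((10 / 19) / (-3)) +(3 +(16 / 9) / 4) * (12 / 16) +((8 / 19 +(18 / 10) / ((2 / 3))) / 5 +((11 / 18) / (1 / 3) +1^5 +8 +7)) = 39961 / 1900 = 21.03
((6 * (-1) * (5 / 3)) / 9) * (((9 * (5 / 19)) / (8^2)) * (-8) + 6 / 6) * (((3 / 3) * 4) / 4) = -535 / 684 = -0.78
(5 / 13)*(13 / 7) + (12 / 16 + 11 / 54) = 1.67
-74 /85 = -0.87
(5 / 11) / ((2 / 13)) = 65 / 22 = 2.95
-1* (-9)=9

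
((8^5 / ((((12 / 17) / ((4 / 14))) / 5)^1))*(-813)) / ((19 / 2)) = -754810880 / 133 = -5675269.77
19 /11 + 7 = 96 /11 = 8.73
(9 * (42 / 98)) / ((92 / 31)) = 1.30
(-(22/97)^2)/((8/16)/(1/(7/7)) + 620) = -968/11676569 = -0.00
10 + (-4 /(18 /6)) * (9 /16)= 37 /4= 9.25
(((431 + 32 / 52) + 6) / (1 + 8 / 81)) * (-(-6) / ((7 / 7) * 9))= 307206 / 1157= 265.52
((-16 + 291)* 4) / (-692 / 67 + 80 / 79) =-1455575 / 12327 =-118.08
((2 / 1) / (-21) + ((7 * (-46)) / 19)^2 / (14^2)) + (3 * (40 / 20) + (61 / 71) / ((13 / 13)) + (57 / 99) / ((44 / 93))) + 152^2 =23113.45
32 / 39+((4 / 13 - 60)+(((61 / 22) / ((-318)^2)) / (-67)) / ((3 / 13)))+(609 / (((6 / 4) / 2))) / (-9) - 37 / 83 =-72152473531799 / 482496783912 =-149.54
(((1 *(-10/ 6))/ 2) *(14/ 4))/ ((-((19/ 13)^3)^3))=371157478055/ 3872252373348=0.10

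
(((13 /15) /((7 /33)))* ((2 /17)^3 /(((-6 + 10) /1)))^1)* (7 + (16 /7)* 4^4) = 0.98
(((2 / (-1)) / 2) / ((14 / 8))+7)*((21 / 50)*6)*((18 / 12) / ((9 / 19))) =513 / 10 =51.30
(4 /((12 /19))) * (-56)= -1064 /3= -354.67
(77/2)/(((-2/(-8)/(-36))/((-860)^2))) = -4100342400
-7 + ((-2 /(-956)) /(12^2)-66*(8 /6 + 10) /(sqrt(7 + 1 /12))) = -88*sqrt(255) /5-481823 /68832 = -288.05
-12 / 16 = -3 / 4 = -0.75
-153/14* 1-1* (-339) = 4593/14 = 328.07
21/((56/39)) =117/8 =14.62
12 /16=3 /4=0.75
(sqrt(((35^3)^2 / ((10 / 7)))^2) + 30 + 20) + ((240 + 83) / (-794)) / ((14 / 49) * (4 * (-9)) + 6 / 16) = 567047981129713 / 440670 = 1286785987.54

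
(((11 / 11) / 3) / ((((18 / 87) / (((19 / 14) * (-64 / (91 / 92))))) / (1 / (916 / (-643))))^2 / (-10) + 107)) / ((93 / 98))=16658920536145556480 / 5074681117645675889361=0.00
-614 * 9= -5526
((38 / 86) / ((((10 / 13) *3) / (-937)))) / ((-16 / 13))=3008707 / 20640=145.77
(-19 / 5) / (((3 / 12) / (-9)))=684 / 5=136.80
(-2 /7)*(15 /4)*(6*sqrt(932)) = -90*sqrt(233) /7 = -196.26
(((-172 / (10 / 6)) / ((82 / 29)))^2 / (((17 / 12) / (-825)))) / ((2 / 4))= -44336416608 / 28577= -1551472.04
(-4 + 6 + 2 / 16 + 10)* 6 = 291 / 4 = 72.75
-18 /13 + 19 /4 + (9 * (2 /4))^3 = 9827 /104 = 94.49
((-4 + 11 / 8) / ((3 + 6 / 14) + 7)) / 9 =-49 / 1752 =-0.03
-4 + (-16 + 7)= -13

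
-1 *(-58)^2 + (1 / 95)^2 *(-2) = -3364.00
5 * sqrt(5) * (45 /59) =225 * sqrt(5) /59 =8.53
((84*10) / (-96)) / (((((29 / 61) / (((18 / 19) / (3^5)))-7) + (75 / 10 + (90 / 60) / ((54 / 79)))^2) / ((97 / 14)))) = -958554 / 3303353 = -0.29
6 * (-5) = -30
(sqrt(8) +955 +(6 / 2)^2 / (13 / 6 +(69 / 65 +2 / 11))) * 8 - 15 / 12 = 16 * sqrt(2) +448224615 / 58516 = 7682.49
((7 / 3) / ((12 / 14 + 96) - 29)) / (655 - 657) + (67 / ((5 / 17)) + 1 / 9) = 1948493 / 8550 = 227.89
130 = 130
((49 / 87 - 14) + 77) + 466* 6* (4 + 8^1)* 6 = 17519674 / 87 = 201375.56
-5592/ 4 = -1398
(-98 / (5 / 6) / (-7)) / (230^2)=21 / 66125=0.00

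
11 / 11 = 1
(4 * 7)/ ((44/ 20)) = 140/ 11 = 12.73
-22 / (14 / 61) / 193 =-671 / 1351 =-0.50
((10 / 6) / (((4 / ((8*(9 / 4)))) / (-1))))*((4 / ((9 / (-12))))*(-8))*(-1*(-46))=-14720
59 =59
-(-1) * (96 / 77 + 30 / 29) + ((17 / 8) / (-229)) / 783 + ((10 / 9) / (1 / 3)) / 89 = 22793356363 / 9830326968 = 2.32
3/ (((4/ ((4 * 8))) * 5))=24/ 5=4.80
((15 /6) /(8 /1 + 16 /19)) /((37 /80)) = 475 /777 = 0.61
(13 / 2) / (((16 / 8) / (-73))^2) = 69277 / 8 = 8659.62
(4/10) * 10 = 4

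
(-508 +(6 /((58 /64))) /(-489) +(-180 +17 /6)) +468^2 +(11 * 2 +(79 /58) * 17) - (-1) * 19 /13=40260010376 /184353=218385.44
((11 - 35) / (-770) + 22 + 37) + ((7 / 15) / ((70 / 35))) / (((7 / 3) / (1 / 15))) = 681887 / 11550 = 59.04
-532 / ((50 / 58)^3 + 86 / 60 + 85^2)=-389248440 / 5287833227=-0.07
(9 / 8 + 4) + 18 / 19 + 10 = 2443 / 152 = 16.07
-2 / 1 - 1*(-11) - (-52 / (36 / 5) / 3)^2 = 2336 / 729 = 3.20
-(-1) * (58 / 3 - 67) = -143 / 3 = -47.67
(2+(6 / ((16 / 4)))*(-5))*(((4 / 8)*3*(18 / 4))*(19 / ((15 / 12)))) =-5643 / 10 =-564.30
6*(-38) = -228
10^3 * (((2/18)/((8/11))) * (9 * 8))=11000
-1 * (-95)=95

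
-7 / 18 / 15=-7 / 270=-0.03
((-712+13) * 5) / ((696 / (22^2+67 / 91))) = -51389315 / 21112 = -2434.13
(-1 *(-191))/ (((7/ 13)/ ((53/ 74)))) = 131599/ 518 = 254.05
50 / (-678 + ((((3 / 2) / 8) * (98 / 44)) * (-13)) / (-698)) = -0.07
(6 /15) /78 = 1 /195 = 0.01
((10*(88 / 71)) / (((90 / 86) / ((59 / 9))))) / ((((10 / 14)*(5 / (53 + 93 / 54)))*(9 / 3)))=307870024 / 776385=396.54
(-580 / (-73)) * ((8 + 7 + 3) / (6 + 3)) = 1160 / 73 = 15.89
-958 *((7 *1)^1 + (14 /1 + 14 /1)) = -33530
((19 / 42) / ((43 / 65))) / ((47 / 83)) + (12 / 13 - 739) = -813110225 / 1103466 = -736.87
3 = 3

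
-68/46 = -34/23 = -1.48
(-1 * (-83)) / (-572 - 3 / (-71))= -5893 / 40609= -0.15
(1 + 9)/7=10/7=1.43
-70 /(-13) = 5.38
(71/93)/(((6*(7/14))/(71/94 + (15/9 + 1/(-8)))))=183961/314712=0.58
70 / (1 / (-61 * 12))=-51240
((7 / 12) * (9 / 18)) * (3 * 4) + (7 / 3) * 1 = 5.83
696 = 696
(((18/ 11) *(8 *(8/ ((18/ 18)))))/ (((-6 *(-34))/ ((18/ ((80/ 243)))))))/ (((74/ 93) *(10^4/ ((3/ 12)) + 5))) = 135594/ 153774775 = 0.00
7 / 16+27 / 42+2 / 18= 1201 / 1008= 1.19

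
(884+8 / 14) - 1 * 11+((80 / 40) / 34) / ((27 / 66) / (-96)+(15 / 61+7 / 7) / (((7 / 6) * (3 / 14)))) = 22229310123 / 25446127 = 873.58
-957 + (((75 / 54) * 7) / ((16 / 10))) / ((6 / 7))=-820723 / 864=-949.91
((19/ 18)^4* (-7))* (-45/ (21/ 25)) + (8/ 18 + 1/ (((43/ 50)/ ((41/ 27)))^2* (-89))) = 2683076792797/ 5758318512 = 465.95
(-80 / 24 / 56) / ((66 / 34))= -85 / 2772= -0.03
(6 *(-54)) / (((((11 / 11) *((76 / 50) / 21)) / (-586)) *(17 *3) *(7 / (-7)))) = -16613100 / 323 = -51433.75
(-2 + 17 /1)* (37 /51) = 185 /17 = 10.88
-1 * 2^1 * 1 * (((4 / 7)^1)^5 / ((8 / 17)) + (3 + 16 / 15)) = -2115734 / 252105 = -8.39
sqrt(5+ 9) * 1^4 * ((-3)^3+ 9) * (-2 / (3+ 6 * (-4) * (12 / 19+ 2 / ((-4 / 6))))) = 228 * sqrt(14) / 379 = 2.25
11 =11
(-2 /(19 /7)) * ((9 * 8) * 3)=-3024 /19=-159.16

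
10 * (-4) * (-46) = 1840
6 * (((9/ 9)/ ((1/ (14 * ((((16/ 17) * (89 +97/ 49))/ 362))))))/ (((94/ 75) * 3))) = 5349600/ 1012333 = 5.28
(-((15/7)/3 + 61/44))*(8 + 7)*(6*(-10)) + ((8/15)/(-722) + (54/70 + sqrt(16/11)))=4*sqrt(11)/11 + 788609968/416955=1892.56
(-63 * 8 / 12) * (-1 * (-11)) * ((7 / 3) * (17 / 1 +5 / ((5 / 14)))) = -33418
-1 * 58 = -58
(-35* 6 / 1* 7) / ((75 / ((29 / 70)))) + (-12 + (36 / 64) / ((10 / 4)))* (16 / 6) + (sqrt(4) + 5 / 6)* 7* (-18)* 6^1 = -54538 / 25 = -2181.52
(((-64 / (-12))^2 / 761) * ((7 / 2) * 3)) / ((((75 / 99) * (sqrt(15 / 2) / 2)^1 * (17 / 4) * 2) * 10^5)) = 1232 * sqrt(30) / 15160546875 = 0.00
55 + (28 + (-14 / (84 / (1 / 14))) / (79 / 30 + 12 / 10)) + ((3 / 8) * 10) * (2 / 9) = 40490 / 483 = 83.83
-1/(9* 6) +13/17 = 685/918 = 0.75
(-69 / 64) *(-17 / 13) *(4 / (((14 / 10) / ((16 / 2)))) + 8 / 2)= 55131 / 1456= 37.86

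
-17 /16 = -1.06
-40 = -40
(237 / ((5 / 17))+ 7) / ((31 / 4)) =16256 / 155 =104.88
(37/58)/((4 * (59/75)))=2775/13688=0.20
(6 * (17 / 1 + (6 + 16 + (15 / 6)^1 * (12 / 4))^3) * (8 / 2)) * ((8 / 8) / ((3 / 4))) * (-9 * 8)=-59188320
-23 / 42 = -0.55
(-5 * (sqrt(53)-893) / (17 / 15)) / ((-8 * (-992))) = 66975 / 134912-75 * sqrt(53) / 134912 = 0.49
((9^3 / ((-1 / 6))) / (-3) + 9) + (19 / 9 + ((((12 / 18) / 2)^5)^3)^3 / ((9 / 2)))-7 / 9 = 39041242417069267327567247 / 26588814358957503287787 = 1468.33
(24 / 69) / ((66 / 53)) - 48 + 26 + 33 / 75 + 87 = 1247024 / 18975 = 65.72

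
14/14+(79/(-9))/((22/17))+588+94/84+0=404252/693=583.34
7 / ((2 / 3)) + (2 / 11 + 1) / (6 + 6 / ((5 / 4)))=3151 / 297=10.61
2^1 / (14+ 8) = 0.09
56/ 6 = 28/ 3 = 9.33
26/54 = 0.48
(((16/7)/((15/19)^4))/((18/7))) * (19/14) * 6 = 18.63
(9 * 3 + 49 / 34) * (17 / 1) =967 / 2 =483.50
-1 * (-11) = 11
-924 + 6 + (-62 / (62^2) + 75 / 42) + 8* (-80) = -337702 / 217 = -1556.23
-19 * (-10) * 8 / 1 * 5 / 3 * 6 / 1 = 15200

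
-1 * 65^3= -274625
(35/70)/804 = 1/1608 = 0.00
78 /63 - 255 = -5329 /21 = -253.76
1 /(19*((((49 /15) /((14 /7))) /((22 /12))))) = 55 /931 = 0.06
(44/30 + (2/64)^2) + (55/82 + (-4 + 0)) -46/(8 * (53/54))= -257676461/33377280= -7.72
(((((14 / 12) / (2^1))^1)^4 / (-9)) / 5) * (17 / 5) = -40817 / 4665600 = -0.01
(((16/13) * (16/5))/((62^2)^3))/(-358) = -2/10326105328435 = -0.00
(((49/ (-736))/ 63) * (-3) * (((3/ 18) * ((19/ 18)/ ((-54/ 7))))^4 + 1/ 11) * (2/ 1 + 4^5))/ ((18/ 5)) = 769295157517181155/ 9365706864026320896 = 0.08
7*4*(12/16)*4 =84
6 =6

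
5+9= 14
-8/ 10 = -4/ 5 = -0.80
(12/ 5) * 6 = 72/ 5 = 14.40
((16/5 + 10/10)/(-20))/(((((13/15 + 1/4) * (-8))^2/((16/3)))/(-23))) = 1449/4489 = 0.32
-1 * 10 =-10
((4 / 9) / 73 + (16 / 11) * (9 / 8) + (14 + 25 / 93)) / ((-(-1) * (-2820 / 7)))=-24952991 / 631784340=-0.04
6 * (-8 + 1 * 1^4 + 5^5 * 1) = 18708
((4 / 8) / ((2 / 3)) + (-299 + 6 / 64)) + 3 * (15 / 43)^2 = -17619709 / 59168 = -297.79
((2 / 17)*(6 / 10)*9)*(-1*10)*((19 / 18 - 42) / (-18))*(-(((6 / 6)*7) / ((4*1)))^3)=252791 / 3264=77.45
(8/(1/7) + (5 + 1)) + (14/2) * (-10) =-8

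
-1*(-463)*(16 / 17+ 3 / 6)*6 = 68061 / 17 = 4003.59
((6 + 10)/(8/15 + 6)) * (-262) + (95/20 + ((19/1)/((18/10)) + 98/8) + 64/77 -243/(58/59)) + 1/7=-242050241/281358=-860.29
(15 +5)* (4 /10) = 8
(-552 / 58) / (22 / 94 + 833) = -2162 / 189283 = -0.01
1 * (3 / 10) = 3 / 10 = 0.30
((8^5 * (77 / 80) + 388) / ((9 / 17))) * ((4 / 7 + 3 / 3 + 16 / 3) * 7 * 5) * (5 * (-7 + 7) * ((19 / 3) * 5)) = 0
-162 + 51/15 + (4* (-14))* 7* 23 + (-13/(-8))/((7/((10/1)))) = -1284119/140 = -9172.28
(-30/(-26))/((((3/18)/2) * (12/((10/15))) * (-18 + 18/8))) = -40/819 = -0.05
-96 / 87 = -32 / 29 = -1.10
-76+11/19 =-1433/19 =-75.42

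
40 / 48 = 5 / 6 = 0.83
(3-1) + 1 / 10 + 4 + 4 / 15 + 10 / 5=251 / 30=8.37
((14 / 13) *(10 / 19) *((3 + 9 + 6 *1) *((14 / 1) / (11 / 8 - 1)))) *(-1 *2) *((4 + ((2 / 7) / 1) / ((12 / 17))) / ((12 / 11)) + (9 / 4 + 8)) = -424480 / 39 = -10884.10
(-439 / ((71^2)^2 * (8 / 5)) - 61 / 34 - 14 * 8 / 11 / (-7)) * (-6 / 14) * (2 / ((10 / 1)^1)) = 38728633239 / 1330555617160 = 0.03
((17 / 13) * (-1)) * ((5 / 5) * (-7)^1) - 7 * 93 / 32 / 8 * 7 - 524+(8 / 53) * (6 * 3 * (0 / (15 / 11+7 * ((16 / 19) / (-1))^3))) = -1772649 / 3328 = -532.65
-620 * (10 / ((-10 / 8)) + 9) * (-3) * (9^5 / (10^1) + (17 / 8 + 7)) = 22000173 / 2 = 11000086.50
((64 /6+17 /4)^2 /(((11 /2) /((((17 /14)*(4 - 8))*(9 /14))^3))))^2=162583208520962557329 /107186928084544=1516819.37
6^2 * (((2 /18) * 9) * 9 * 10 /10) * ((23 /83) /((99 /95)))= 78660 /913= 86.16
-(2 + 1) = -3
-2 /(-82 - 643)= 2 /725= 0.00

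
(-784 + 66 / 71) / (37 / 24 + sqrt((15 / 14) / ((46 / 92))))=-345597168 / 66953 + 32024448 * sqrt(105) / 66953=-260.54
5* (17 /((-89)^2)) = 85 /7921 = 0.01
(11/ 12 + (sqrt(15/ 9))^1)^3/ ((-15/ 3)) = -67*sqrt(15)/ 240 -9251/ 8640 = -2.15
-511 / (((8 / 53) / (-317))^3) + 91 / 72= 21810659865080023 / 4608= 4733216116553.82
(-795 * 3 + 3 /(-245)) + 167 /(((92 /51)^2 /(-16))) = -415529427 /129605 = -3206.12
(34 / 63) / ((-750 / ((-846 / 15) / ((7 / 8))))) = 12784 / 275625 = 0.05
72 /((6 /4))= 48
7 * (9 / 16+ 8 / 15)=1841 / 240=7.67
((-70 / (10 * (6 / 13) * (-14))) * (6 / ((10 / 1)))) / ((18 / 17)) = 0.61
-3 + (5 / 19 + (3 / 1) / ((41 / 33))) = -251 / 779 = -0.32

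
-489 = -489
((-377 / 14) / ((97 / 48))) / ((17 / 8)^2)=-579072 / 196231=-2.95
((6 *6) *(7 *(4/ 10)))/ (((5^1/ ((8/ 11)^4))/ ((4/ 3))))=2752512/ 366025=7.52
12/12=1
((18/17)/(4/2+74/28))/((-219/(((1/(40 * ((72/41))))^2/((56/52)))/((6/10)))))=-1681/5146675200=-0.00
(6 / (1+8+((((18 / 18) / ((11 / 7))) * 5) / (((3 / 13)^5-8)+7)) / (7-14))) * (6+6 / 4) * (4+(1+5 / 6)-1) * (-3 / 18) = -59182475 / 15436166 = -3.83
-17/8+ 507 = 4039/8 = 504.88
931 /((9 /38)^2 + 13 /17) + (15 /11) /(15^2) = 3770961169 /3324585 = 1134.27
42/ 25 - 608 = -15158/ 25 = -606.32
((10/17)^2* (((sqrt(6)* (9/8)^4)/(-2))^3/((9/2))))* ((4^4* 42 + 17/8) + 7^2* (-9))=-194182074228040875* sqrt(6)/79439715106816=-5987.52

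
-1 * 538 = -538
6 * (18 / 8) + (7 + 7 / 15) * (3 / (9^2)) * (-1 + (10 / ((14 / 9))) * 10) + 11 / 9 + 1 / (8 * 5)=20897 / 648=32.25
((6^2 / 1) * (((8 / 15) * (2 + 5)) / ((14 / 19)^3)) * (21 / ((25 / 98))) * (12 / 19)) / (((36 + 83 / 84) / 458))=83996994816 / 388375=216278.07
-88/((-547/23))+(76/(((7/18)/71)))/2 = 26578676/3829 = 6941.41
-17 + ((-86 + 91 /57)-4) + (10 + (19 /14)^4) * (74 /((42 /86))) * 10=77357324921 /3831996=20187.21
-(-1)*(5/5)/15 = 1/15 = 0.07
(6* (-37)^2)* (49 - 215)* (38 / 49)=-51813912 / 49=-1057426.78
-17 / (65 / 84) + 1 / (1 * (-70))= -4001 / 182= -21.98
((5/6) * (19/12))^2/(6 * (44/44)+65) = 9025/368064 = 0.02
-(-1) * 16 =16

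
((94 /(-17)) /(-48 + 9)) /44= 47 /14586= 0.00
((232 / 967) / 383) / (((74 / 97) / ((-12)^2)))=1620288 / 13703357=0.12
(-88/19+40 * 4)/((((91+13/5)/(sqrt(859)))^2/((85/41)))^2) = 3331993890625/519025115232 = 6.42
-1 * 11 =-11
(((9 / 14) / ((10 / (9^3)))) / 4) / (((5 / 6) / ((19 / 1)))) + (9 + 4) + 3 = 396377 / 1400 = 283.13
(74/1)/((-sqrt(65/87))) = -74 * sqrt(5655)/65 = -85.61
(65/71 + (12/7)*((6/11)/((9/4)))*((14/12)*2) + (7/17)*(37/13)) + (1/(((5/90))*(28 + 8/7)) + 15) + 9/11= 20187031/1035606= 19.49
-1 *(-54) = 54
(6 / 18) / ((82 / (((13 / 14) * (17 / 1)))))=221 / 3444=0.06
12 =12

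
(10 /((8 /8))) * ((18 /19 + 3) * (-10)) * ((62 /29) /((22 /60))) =-13950000 /6061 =-2301.60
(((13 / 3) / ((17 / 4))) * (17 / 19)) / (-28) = -13 / 399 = -0.03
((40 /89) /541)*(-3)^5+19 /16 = 759311 /770384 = 0.99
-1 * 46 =-46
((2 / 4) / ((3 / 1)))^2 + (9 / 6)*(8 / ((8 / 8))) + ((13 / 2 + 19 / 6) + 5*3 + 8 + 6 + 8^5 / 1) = 1181473 / 36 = 32818.69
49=49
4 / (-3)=-4 / 3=-1.33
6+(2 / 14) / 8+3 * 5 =1177 / 56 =21.02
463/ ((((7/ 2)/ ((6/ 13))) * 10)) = 2778/ 455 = 6.11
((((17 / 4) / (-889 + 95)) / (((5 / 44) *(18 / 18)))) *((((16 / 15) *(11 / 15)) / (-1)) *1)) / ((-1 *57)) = -16456 / 25457625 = -0.00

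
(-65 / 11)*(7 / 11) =-455 / 121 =-3.76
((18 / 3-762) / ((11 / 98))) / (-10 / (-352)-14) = 1185408 / 2459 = 482.07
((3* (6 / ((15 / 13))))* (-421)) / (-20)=16419 / 50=328.38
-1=-1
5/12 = 0.42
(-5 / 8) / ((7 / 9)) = -45 / 56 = -0.80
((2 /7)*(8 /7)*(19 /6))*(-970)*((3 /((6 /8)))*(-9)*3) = 5307840 /49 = 108323.27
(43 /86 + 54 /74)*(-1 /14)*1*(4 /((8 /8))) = -13 /37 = -0.35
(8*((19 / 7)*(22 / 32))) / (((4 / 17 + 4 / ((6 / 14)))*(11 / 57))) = 55233 / 6832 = 8.08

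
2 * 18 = 36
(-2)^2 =4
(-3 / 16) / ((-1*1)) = 3 / 16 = 0.19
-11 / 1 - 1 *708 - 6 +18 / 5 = -721.40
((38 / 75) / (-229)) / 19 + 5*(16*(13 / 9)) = 5953994 / 51525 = 115.56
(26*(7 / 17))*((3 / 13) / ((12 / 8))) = 28 / 17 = 1.65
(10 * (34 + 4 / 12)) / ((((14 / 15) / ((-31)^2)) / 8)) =19796600 / 7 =2828085.71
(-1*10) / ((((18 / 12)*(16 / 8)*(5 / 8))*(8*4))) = -1 / 6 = -0.17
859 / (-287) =-859 / 287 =-2.99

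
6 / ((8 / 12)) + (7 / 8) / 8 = 583 / 64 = 9.11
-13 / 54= -0.24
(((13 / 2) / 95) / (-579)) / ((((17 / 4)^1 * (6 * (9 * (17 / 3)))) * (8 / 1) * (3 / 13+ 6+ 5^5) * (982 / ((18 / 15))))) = -169 / 38125994264816400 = -0.00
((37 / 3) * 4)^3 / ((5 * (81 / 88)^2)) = 25104437248 / 885735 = 28343.06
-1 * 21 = -21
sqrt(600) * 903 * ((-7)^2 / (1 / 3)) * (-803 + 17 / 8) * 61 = -259393834035 * sqrt(6) / 4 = -158845633952.48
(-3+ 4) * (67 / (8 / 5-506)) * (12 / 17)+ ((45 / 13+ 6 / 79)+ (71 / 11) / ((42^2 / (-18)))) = 6166684973 / 1825617794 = 3.38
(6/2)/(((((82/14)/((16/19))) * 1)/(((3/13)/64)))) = 63/40508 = 0.00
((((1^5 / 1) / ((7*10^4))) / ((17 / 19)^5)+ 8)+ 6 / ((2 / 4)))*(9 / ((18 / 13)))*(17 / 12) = 25841429589287 / 140315280000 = 184.17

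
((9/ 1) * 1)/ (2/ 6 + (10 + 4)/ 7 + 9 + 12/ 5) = 135/ 206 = 0.66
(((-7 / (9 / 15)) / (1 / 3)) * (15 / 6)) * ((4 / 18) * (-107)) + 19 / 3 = 18782 / 9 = 2086.89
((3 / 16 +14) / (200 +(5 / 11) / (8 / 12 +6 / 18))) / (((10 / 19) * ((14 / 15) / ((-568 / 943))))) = -0.09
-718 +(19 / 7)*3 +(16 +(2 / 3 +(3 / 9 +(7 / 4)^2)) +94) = -66729 / 112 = -595.79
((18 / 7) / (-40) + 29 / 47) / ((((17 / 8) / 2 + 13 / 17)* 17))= 14548 / 817565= 0.02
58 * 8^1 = 464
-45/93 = -15/31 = -0.48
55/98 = 0.56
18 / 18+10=11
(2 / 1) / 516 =1 / 258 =0.00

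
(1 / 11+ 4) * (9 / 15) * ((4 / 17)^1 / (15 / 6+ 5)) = 72 / 935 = 0.08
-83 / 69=-1.20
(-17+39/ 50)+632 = 30789/ 50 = 615.78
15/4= 3.75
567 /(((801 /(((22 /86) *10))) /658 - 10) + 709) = 13679820 /16876021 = 0.81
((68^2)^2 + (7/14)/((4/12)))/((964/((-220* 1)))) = -2351951525/482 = -4879567.48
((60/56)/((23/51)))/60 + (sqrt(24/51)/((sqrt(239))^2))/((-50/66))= 51/1288-66 *sqrt(34)/101575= 0.04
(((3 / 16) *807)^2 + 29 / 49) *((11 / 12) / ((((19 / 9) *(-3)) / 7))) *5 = -15796452815 / 136192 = -115986.64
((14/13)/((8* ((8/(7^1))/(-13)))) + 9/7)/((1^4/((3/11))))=-15/224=-0.07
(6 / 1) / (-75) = -2 / 25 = -0.08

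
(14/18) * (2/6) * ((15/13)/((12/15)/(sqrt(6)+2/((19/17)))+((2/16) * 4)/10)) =3264100/6556563+2021600 * sqrt(6)/6556563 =1.25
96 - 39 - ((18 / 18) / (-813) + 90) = -26828 / 813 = -33.00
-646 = -646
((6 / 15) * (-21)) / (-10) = 21 / 25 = 0.84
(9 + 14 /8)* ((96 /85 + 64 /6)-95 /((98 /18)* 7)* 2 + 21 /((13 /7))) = 885859211 /4548180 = 194.77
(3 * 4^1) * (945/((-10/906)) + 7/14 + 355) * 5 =-5115690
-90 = -90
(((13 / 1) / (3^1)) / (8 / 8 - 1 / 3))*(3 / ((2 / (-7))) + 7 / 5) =-1183 / 20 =-59.15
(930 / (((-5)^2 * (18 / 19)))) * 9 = 1767 / 5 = 353.40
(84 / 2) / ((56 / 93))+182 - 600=-1393 / 4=-348.25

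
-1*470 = -470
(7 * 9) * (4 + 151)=9765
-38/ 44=-0.86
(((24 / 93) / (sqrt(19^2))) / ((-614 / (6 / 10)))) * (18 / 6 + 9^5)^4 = -7680086110064083968 / 47585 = -161397207314575.68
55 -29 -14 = 12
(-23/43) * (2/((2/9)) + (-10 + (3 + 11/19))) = -1.38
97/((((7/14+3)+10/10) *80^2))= 97/28800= 0.00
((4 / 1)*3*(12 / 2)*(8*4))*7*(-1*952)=-15353856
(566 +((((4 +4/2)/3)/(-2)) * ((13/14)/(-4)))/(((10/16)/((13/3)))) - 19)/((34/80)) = 460832/357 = 1290.85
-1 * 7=-7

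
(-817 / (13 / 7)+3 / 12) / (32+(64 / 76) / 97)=-14045503 / 1022528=-13.74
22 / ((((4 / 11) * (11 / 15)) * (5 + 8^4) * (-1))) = -55 / 2734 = -0.02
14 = 14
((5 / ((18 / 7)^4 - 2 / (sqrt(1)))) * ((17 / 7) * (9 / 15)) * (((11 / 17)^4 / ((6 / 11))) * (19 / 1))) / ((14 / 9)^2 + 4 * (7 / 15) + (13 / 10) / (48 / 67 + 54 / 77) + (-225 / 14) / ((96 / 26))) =5803472064779928 / 4630089343097549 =1.25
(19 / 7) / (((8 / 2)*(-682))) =-19 / 19096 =-0.00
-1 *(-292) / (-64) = -73 / 16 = -4.56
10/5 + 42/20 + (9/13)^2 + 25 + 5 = 58439/1690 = 34.58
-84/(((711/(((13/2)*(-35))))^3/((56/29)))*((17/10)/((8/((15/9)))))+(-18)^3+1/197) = 174581300712000/12132555675676717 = 0.01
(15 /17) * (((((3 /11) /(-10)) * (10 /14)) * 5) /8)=-225 /20944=-0.01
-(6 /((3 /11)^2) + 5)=-257 /3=-85.67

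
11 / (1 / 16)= 176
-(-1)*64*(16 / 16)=64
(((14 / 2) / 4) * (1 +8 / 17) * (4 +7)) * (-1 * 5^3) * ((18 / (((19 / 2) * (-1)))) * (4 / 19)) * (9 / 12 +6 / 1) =9527.76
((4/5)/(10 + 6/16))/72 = 4/3735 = 0.00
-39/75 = -13/25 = -0.52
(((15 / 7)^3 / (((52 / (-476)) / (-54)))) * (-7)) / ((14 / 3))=-4647375 / 637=-7295.72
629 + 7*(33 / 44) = 2537 / 4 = 634.25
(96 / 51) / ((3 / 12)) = 128 / 17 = 7.53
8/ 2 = 4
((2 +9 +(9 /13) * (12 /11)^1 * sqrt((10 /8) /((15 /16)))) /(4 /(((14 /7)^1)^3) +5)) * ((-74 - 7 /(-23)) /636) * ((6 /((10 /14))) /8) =-2373 /9752 - 21357 * sqrt(3) /1917487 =-0.26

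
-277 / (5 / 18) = -4986 / 5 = -997.20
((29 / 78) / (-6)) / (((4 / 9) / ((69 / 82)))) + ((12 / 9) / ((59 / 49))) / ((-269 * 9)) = -860805493 / 7308785952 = -0.12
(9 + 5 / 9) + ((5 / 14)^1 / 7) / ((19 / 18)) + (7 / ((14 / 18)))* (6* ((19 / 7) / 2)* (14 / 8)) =4620311 / 33516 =137.85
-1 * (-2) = 2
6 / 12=1 / 2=0.50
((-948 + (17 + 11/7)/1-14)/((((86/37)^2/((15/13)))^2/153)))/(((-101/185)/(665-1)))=251631138516212250/31422199991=8008068.77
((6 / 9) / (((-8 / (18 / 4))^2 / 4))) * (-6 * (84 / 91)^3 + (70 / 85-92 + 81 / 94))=-9008433765 / 112345792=-80.18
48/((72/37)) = 24.67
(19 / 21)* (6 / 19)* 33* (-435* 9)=-258390 / 7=-36912.86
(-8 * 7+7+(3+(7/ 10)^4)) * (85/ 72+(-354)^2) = -1376280396121/ 240000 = -5734501.65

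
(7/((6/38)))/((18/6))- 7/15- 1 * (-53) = 3029/45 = 67.31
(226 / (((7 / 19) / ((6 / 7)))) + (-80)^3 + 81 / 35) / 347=-125310613 / 85015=-1473.98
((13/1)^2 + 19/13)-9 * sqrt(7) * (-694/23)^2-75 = 1241/13-4334724 * sqrt(7)/529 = -21584.31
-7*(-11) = 77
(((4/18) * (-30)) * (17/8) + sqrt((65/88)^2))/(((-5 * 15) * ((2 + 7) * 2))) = 709/71280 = 0.01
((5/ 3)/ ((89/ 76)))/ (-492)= -95/ 32841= -0.00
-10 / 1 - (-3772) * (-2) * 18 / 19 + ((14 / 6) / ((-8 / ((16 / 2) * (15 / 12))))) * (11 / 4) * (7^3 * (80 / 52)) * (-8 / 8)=-8667967 / 2964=-2924.42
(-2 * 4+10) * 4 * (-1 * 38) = -304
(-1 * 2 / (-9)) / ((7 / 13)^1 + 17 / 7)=91 / 1215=0.07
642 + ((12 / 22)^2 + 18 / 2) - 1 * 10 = 77597 / 121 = 641.30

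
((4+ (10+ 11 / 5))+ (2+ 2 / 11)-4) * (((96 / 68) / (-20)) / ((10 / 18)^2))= -384426 / 116875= -3.29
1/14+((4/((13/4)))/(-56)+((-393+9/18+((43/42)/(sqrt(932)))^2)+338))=-54.45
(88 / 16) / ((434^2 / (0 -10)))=-55 / 188356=-0.00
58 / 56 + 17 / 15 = 911 / 420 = 2.17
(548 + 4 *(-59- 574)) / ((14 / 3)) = -2976 / 7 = -425.14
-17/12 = -1.42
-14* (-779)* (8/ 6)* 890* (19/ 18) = 368840920/ 27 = 13660774.81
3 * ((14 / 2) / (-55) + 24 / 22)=159 / 55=2.89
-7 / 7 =-1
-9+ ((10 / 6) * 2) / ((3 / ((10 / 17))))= -8.35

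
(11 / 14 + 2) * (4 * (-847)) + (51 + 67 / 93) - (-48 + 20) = -870320 / 93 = -9358.28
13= 13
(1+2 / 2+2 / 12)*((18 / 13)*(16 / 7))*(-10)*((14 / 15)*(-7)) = 448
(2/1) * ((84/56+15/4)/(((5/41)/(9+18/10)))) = 23247/25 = 929.88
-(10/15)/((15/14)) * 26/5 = -728/225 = -3.24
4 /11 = 0.36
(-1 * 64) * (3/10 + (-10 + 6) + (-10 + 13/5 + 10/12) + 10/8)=577.07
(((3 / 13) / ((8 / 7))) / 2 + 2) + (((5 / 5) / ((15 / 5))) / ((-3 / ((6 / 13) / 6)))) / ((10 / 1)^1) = 19657 / 9360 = 2.10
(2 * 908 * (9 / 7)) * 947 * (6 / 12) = 7738884 / 7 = 1105554.86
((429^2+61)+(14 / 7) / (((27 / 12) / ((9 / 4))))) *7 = 1288728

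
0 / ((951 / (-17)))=0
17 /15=1.13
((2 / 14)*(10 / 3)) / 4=5 / 42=0.12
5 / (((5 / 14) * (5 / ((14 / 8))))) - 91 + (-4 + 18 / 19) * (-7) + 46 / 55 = -63.90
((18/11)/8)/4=9/176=0.05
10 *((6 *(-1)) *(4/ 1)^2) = -960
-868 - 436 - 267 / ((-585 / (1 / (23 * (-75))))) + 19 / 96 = -1303.80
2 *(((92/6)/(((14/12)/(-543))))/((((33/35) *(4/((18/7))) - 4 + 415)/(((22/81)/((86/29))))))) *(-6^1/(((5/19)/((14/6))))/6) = 8776328/312309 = 28.10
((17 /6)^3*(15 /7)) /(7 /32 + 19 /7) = 98260 /5913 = 16.62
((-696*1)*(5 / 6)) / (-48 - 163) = 580 / 211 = 2.75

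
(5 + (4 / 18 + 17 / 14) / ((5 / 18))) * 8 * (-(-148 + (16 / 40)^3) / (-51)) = -17555072 / 74375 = -236.03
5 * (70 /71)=350 /71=4.93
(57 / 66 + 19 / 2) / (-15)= -38 / 55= -0.69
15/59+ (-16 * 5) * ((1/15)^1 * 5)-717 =-131584/177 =-743.41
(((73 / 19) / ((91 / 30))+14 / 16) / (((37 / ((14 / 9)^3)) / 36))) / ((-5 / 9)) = -5806108 / 411255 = -14.12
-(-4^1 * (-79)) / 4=-79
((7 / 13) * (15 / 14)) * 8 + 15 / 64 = 4035 / 832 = 4.85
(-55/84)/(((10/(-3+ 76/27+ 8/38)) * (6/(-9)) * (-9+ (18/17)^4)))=-11943503/37157542128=-0.00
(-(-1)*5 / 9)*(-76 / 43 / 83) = -380 / 32121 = -0.01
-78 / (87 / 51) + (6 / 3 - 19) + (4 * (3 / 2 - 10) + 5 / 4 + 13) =-9567 / 116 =-82.47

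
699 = 699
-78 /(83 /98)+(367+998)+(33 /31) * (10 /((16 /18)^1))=13223979 /10292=1284.88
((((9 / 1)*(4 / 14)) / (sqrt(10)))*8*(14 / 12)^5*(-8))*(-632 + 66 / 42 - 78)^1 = 377986*sqrt(10) / 15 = 79686.45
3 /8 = 0.38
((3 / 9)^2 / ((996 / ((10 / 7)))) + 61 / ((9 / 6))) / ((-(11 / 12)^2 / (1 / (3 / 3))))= -10207048 / 210903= -48.40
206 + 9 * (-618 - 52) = -5824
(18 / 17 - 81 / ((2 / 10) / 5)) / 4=-34407 / 68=-505.99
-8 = -8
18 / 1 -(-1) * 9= 27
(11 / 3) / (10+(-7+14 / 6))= 11 / 16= 0.69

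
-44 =-44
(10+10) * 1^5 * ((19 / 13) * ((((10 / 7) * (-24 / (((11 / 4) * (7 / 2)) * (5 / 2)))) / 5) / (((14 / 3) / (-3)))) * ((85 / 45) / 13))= 496128 / 637637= 0.78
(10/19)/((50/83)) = 83/95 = 0.87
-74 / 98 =-0.76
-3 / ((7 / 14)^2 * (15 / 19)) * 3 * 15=-684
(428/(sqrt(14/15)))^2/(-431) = -1373880/3017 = -455.38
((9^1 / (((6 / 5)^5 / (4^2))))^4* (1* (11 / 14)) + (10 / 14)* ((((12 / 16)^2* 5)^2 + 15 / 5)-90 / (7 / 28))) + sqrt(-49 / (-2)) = 7* sqrt(2) / 2 + 8392096517935765 / 952342272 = 8812064.19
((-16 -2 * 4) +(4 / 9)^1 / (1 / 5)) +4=-160 / 9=-17.78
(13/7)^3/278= 2197/95354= 0.02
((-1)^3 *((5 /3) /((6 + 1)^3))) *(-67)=335 /1029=0.33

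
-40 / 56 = -5 / 7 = -0.71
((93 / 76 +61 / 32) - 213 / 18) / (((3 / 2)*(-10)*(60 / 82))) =26035 / 32832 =0.79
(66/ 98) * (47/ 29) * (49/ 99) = 47/ 87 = 0.54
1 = 1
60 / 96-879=-7027 / 8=-878.38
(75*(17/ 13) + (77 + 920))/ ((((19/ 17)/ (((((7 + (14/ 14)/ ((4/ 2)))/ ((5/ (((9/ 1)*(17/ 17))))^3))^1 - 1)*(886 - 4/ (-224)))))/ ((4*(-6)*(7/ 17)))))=-2264197270266/ 6175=-366671622.72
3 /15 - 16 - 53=-344 /5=-68.80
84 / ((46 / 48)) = 87.65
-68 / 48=-17 / 12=-1.42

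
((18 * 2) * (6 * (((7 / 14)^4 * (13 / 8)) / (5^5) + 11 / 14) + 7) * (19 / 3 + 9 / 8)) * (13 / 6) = 38163435271 / 5600000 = 6814.90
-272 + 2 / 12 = -1631 / 6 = -271.83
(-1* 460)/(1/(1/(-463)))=460/463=0.99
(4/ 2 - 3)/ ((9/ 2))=-2/ 9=-0.22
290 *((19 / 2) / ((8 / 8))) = 2755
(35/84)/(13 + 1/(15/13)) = 0.03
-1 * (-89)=89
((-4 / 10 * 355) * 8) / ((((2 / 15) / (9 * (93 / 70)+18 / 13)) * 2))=-5172066 / 91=-56835.89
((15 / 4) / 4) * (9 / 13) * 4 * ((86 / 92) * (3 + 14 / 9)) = 26445 / 2392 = 11.06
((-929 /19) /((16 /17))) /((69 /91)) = -1437163 /20976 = -68.51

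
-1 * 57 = -57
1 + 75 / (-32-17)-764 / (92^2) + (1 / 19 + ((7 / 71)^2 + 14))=13.44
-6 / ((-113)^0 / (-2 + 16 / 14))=36 / 7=5.14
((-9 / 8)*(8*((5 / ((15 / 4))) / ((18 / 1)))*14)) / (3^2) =-28 / 27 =-1.04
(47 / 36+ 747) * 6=26939 / 6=4489.83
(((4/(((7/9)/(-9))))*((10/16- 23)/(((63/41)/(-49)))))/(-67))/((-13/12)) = -455.00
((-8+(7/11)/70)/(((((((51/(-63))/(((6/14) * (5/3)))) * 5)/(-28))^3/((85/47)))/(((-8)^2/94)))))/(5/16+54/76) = -1160.31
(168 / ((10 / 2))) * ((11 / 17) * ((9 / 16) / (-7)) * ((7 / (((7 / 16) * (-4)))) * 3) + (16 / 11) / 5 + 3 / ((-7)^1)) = 16.34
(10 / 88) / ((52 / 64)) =20 / 143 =0.14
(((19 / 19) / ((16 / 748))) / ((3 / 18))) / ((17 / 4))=66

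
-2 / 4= -1 / 2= -0.50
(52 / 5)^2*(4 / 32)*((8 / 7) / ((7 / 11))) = 29744 / 1225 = 24.28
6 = 6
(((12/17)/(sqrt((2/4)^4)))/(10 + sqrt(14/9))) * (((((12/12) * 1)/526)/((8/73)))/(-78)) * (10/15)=-1095/25748489 + 73 * sqrt(14)/51496978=-0.00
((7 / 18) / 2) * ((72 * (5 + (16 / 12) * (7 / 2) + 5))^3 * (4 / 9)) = 305299456 / 3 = 101766485.33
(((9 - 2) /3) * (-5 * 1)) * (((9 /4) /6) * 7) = -245 /8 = -30.62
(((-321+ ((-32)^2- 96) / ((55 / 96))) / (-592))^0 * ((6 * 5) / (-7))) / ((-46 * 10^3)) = 0.00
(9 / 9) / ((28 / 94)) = 47 / 14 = 3.36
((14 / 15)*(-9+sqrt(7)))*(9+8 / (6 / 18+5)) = -441 / 5+49*sqrt(7) / 5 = -62.27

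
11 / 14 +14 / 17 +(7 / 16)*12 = 3265 / 476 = 6.86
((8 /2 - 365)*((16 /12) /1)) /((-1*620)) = 0.78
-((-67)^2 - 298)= -4191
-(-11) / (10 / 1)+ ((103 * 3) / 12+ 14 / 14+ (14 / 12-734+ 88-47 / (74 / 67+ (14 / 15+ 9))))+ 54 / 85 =-1404414295 / 2262972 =-620.61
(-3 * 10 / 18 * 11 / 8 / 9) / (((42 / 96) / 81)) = -47.14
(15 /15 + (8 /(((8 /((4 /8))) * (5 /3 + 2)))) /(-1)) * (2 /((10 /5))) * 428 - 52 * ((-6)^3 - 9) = 132766 /11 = 12069.64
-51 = -51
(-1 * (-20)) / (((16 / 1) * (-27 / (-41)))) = 205 / 108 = 1.90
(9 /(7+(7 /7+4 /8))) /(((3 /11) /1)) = 66 /17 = 3.88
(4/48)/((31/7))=7/372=0.02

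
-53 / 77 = -0.69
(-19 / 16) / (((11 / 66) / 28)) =-399 / 2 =-199.50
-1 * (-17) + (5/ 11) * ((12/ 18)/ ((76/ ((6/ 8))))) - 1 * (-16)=55181/ 1672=33.00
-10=-10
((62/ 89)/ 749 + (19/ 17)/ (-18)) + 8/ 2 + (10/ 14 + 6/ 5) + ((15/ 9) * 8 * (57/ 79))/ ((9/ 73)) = 32184778769/ 383681670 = 83.88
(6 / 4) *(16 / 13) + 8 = 128 / 13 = 9.85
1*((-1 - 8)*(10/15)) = -6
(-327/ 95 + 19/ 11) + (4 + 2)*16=94.29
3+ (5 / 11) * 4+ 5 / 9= 532 / 99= 5.37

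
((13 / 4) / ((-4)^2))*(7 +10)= 221 / 64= 3.45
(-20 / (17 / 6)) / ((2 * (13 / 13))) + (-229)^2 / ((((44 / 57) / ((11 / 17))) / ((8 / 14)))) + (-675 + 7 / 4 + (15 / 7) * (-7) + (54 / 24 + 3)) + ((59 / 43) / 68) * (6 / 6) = 500080093 / 20468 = 24432.29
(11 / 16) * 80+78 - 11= 122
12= 12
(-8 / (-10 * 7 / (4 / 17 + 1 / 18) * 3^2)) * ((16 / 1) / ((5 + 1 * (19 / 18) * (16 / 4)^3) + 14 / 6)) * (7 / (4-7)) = -1424 / 773415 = -0.00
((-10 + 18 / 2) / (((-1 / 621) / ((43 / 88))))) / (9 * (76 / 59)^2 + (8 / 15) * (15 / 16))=92953143 / 4727756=19.66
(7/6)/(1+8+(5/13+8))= 91/1356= 0.07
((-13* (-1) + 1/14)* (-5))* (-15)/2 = 13725/28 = 490.18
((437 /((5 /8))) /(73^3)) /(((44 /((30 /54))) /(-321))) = -0.01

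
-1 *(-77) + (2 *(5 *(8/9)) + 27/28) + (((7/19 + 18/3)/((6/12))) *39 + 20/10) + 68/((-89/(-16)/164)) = 1103871061/426132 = 2590.44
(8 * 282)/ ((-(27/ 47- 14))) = 106032/ 631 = 168.04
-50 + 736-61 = 625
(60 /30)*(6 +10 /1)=32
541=541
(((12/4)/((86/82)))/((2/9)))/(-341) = -1107/29326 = -0.04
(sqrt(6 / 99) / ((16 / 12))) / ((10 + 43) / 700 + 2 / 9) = 1575 * sqrt(66) / 20647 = 0.62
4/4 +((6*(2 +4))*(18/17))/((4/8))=1313/17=77.24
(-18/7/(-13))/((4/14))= 9/13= 0.69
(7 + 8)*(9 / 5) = 27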